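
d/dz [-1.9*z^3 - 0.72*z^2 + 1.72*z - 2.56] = -5.7*z^2 - 1.44*z + 1.72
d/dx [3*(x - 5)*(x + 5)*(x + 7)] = 9*x^2 + 42*x - 75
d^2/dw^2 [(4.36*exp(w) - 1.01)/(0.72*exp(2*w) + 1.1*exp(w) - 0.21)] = (2.260224*exp(4*w) - 5.547456*exp(3*w) + 1.555632*exp(2*w) - 0.825788*exp(w) - 0.0410340000000001)*exp(w)/(0.373248*exp(6*w) + 1.71072*exp(5*w) + 2.287008*exp(4*w) + 0.33308*exp(3*w) - 0.667044*exp(2*w) + 0.14553*exp(w) - 0.009261)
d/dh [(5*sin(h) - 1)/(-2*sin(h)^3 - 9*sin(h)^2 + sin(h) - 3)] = (20*sin(h)^3 + 39*sin(h)^2 - 18*sin(h) - 14)*cos(h)/(2*sin(h)^3 + 9*sin(h)^2 - sin(h) + 3)^2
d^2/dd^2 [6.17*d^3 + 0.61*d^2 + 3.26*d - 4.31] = 37.02*d + 1.22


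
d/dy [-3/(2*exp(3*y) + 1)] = 18*exp(3*y)/(2*exp(3*y) + 1)^2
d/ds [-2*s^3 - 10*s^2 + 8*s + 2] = -6*s^2 - 20*s + 8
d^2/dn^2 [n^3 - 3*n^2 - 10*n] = 6*n - 6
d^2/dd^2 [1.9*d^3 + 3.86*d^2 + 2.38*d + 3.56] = 11.4*d + 7.72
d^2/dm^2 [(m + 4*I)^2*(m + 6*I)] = 6*m + 28*I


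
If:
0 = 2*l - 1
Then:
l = 1/2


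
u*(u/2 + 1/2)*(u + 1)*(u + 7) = u^4/2 + 9*u^3/2 + 15*u^2/2 + 7*u/2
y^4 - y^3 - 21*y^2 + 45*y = y*(y - 3)^2*(y + 5)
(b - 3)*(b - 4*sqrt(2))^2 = b^3 - 8*sqrt(2)*b^2 - 3*b^2 + 32*b + 24*sqrt(2)*b - 96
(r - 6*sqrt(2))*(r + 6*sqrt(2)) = r^2 - 72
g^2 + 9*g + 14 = (g + 2)*(g + 7)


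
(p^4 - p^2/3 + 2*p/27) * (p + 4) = p^5 + 4*p^4 - p^3/3 - 34*p^2/27 + 8*p/27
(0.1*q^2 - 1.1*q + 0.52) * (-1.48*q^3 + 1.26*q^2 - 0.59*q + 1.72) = -0.148*q^5 + 1.754*q^4 - 2.2146*q^3 + 1.4762*q^2 - 2.1988*q + 0.8944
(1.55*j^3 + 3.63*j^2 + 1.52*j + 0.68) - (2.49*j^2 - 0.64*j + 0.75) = 1.55*j^3 + 1.14*j^2 + 2.16*j - 0.07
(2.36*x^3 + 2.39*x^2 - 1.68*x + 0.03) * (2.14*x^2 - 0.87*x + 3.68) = 5.0504*x^5 + 3.0614*x^4 + 3.0103*x^3 + 10.321*x^2 - 6.2085*x + 0.1104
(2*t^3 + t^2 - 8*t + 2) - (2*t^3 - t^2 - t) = 2*t^2 - 7*t + 2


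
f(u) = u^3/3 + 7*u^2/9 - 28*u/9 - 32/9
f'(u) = u^2 + 14*u/9 - 28/9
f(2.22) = -2.98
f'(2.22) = 5.27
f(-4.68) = -6.13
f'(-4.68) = 11.51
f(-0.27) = -2.67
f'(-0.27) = -3.46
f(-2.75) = 3.95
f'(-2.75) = 0.17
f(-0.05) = -3.40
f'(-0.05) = -3.19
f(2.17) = -3.24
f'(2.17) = 4.97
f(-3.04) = 3.73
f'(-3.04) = 1.40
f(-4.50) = -4.18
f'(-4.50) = 10.14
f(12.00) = 647.11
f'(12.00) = 159.56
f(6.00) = 77.78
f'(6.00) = 42.22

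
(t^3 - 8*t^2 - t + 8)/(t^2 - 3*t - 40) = (t^2 - 1)/(t + 5)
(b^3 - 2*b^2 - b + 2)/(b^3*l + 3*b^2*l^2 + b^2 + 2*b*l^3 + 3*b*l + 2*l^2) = (b^3 - 2*b^2 - b + 2)/(b^3*l + 3*b^2*l^2 + b^2 + 2*b*l^3 + 3*b*l + 2*l^2)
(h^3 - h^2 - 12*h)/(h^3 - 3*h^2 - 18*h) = (h - 4)/(h - 6)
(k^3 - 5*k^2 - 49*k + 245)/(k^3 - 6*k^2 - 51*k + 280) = (k - 7)/(k - 8)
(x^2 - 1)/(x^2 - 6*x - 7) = (x - 1)/(x - 7)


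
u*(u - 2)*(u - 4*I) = u^3 - 2*u^2 - 4*I*u^2 + 8*I*u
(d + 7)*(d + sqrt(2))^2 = d^3 + 2*sqrt(2)*d^2 + 7*d^2 + 2*d + 14*sqrt(2)*d + 14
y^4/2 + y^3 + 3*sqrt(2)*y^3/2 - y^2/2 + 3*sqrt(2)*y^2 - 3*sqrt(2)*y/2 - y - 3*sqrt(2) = (y/2 + 1)*(y - 1)*(y + 1)*(y + 3*sqrt(2))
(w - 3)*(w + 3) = w^2 - 9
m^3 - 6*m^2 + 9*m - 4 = (m - 4)*(m - 1)^2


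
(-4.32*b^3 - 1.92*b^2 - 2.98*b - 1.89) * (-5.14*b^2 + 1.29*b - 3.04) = 22.2048*b^5 + 4.296*b^4 + 25.9732*b^3 + 11.7072*b^2 + 6.6211*b + 5.7456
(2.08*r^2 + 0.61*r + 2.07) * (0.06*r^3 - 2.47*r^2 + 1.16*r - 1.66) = 0.1248*r^5 - 5.101*r^4 + 1.0303*r^3 - 7.8581*r^2 + 1.3886*r - 3.4362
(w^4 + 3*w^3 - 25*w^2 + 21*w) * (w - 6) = w^5 - 3*w^4 - 43*w^3 + 171*w^2 - 126*w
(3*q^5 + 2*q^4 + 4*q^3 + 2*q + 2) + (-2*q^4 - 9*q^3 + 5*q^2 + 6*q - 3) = 3*q^5 - 5*q^3 + 5*q^2 + 8*q - 1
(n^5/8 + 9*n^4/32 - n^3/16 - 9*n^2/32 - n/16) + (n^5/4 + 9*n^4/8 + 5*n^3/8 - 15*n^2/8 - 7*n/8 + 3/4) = 3*n^5/8 + 45*n^4/32 + 9*n^3/16 - 69*n^2/32 - 15*n/16 + 3/4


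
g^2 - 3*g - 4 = (g - 4)*(g + 1)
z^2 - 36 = (z - 6)*(z + 6)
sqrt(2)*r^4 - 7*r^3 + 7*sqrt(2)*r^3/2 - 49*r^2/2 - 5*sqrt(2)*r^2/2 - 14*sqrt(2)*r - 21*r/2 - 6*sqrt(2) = (r + 3)*(r - 4*sqrt(2))*(r + sqrt(2)/2)*(sqrt(2)*r + sqrt(2)/2)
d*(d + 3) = d^2 + 3*d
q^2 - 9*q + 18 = (q - 6)*(q - 3)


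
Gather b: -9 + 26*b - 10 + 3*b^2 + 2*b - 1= 3*b^2 + 28*b - 20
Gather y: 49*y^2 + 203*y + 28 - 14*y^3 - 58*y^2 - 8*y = -14*y^3 - 9*y^2 + 195*y + 28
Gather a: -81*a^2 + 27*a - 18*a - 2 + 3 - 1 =-81*a^2 + 9*a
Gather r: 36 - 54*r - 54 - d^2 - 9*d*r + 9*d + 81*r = -d^2 + 9*d + r*(27 - 9*d) - 18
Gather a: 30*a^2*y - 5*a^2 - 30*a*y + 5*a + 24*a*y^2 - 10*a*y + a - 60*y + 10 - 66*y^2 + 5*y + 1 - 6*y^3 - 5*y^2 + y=a^2*(30*y - 5) + a*(24*y^2 - 40*y + 6) - 6*y^3 - 71*y^2 - 54*y + 11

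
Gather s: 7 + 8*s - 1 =8*s + 6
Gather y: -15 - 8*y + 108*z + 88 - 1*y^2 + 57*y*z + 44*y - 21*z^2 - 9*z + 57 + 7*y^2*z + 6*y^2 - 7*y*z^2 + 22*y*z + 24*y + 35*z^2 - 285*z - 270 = y^2*(7*z + 5) + y*(-7*z^2 + 79*z + 60) + 14*z^2 - 186*z - 140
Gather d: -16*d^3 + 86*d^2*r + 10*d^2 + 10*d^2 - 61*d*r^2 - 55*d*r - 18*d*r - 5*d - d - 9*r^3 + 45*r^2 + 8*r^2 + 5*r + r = -16*d^3 + d^2*(86*r + 20) + d*(-61*r^2 - 73*r - 6) - 9*r^3 + 53*r^2 + 6*r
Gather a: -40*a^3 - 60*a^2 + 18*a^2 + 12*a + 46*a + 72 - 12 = -40*a^3 - 42*a^2 + 58*a + 60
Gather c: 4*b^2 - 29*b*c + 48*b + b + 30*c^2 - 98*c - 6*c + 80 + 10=4*b^2 + 49*b + 30*c^2 + c*(-29*b - 104) + 90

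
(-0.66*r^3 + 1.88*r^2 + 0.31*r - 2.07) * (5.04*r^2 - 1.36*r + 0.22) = -3.3264*r^5 + 10.3728*r^4 - 1.1396*r^3 - 10.4408*r^2 + 2.8834*r - 0.4554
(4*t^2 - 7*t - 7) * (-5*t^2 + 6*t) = -20*t^4 + 59*t^3 - 7*t^2 - 42*t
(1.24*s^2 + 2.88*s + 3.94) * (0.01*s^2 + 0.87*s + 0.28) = 0.0124*s^4 + 1.1076*s^3 + 2.8922*s^2 + 4.2342*s + 1.1032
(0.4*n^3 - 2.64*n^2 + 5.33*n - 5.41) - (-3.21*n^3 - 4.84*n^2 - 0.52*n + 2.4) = 3.61*n^3 + 2.2*n^2 + 5.85*n - 7.81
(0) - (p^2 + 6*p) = -p^2 - 6*p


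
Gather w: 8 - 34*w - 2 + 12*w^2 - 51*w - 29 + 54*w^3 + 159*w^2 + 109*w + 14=54*w^3 + 171*w^2 + 24*w - 9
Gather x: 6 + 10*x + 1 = 10*x + 7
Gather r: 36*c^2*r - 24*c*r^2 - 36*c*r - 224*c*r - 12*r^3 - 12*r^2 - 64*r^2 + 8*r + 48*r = -12*r^3 + r^2*(-24*c - 76) + r*(36*c^2 - 260*c + 56)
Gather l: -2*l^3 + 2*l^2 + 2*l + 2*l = -2*l^3 + 2*l^2 + 4*l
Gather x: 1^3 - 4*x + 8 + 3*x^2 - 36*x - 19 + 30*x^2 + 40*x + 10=33*x^2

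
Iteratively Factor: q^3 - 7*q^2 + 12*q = (q - 3)*(q^2 - 4*q) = (q - 4)*(q - 3)*(q)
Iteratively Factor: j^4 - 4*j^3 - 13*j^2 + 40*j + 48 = (j + 3)*(j^3 - 7*j^2 + 8*j + 16) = (j - 4)*(j + 3)*(j^2 - 3*j - 4) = (j - 4)^2*(j + 3)*(j + 1)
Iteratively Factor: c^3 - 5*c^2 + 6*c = (c - 3)*(c^2 - 2*c) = (c - 3)*(c - 2)*(c)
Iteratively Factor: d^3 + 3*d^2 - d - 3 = (d - 1)*(d^2 + 4*d + 3) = (d - 1)*(d + 3)*(d + 1)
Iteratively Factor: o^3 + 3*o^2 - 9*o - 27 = (o - 3)*(o^2 + 6*o + 9) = (o - 3)*(o + 3)*(o + 3)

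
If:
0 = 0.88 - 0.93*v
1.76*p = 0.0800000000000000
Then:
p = 0.05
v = 0.95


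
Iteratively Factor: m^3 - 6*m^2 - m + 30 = (m - 5)*(m^2 - m - 6) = (m - 5)*(m + 2)*(m - 3)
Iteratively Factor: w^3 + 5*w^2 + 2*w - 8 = (w + 4)*(w^2 + w - 2) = (w + 2)*(w + 4)*(w - 1)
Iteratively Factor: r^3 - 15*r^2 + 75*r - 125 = (r - 5)*(r^2 - 10*r + 25) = (r - 5)^2*(r - 5)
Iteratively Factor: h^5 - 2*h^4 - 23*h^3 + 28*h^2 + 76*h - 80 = (h - 1)*(h^4 - h^3 - 24*h^2 + 4*h + 80) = (h - 2)*(h - 1)*(h^3 + h^2 - 22*h - 40) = (h - 5)*(h - 2)*(h - 1)*(h^2 + 6*h + 8) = (h - 5)*(h - 2)*(h - 1)*(h + 4)*(h + 2)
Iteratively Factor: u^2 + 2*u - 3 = (u + 3)*(u - 1)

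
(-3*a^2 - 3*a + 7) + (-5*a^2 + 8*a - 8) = -8*a^2 + 5*a - 1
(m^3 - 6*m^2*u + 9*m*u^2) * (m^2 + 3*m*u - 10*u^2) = m^5 - 3*m^4*u - 19*m^3*u^2 + 87*m^2*u^3 - 90*m*u^4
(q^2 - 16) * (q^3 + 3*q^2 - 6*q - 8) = q^5 + 3*q^4 - 22*q^3 - 56*q^2 + 96*q + 128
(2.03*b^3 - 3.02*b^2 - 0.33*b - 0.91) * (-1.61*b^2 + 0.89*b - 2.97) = -3.2683*b^5 + 6.6689*b^4 - 8.1856*b^3 + 10.1408*b^2 + 0.1702*b + 2.7027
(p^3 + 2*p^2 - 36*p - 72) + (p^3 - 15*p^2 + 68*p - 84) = 2*p^3 - 13*p^2 + 32*p - 156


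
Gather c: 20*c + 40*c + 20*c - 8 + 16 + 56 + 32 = 80*c + 96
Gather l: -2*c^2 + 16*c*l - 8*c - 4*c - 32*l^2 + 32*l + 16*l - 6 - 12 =-2*c^2 - 12*c - 32*l^2 + l*(16*c + 48) - 18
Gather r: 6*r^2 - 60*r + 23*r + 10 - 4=6*r^2 - 37*r + 6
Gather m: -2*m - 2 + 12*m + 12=10*m + 10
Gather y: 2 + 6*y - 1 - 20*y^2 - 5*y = -20*y^2 + y + 1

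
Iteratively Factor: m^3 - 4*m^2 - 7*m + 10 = (m - 1)*(m^2 - 3*m - 10) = (m - 5)*(m - 1)*(m + 2)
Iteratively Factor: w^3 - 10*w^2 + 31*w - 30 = (w - 2)*(w^2 - 8*w + 15) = (w - 3)*(w - 2)*(w - 5)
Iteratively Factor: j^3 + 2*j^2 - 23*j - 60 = (j - 5)*(j^2 + 7*j + 12) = (j - 5)*(j + 3)*(j + 4)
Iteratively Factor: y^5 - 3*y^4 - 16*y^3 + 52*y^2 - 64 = (y + 4)*(y^4 - 7*y^3 + 12*y^2 + 4*y - 16) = (y - 2)*(y + 4)*(y^3 - 5*y^2 + 2*y + 8) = (y - 2)^2*(y + 4)*(y^2 - 3*y - 4) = (y - 4)*(y - 2)^2*(y + 4)*(y + 1)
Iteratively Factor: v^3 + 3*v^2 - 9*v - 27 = (v + 3)*(v^2 - 9) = (v - 3)*(v + 3)*(v + 3)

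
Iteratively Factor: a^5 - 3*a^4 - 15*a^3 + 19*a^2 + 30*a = (a + 3)*(a^4 - 6*a^3 + 3*a^2 + 10*a) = (a - 2)*(a + 3)*(a^3 - 4*a^2 - 5*a) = a*(a - 2)*(a + 3)*(a^2 - 4*a - 5) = a*(a - 5)*(a - 2)*(a + 3)*(a + 1)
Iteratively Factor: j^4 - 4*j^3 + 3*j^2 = (j - 3)*(j^3 - j^2) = j*(j - 3)*(j^2 - j) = j*(j - 3)*(j - 1)*(j)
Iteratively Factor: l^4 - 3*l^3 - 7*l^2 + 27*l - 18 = (l - 1)*(l^3 - 2*l^2 - 9*l + 18) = (l - 3)*(l - 1)*(l^2 + l - 6) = (l - 3)*(l - 2)*(l - 1)*(l + 3)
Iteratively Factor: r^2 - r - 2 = (r + 1)*(r - 2)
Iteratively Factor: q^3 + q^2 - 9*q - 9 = (q + 3)*(q^2 - 2*q - 3) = (q - 3)*(q + 3)*(q + 1)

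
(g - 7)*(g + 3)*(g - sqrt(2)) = g^3 - 4*g^2 - sqrt(2)*g^2 - 21*g + 4*sqrt(2)*g + 21*sqrt(2)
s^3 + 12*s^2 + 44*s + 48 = (s + 2)*(s + 4)*(s + 6)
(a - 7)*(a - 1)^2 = a^3 - 9*a^2 + 15*a - 7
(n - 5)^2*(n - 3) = n^3 - 13*n^2 + 55*n - 75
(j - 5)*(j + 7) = j^2 + 2*j - 35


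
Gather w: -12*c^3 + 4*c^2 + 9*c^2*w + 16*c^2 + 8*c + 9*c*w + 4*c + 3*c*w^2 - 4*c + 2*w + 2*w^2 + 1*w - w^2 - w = -12*c^3 + 20*c^2 + 8*c + w^2*(3*c + 1) + w*(9*c^2 + 9*c + 2)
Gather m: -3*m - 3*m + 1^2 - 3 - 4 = -6*m - 6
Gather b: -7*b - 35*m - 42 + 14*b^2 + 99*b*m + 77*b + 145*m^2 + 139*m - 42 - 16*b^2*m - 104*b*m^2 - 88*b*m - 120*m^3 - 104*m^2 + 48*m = b^2*(14 - 16*m) + b*(-104*m^2 + 11*m + 70) - 120*m^3 + 41*m^2 + 152*m - 84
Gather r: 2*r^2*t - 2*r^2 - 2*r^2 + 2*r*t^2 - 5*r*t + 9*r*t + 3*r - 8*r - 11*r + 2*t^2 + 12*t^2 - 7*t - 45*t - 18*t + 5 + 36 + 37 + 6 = r^2*(2*t - 4) + r*(2*t^2 + 4*t - 16) + 14*t^2 - 70*t + 84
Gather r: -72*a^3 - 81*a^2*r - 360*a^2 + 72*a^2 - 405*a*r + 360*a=-72*a^3 - 288*a^2 + 360*a + r*(-81*a^2 - 405*a)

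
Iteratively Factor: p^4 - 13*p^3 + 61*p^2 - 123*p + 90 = (p - 3)*(p^3 - 10*p^2 + 31*p - 30) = (p - 5)*(p - 3)*(p^2 - 5*p + 6) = (p - 5)*(p - 3)^2*(p - 2)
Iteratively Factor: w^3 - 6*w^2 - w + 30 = (w - 3)*(w^2 - 3*w - 10) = (w - 3)*(w + 2)*(w - 5)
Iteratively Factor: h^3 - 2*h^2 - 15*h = (h)*(h^2 - 2*h - 15) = h*(h - 5)*(h + 3)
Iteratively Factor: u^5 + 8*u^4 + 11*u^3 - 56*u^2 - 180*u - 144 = (u + 2)*(u^4 + 6*u^3 - u^2 - 54*u - 72) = (u + 2)*(u + 3)*(u^3 + 3*u^2 - 10*u - 24) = (u - 3)*(u + 2)*(u + 3)*(u^2 + 6*u + 8) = (u - 3)*(u + 2)^2*(u + 3)*(u + 4)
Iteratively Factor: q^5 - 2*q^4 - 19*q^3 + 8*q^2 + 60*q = (q - 5)*(q^4 + 3*q^3 - 4*q^2 - 12*q) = q*(q - 5)*(q^3 + 3*q^2 - 4*q - 12) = q*(q - 5)*(q - 2)*(q^2 + 5*q + 6) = q*(q - 5)*(q - 2)*(q + 2)*(q + 3)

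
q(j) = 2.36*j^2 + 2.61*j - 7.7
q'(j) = 4.72*j + 2.61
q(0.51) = -5.76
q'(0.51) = 5.02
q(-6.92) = 87.25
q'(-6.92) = -30.05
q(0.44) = -6.09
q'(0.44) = 4.69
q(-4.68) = 31.77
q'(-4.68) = -19.48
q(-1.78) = -4.87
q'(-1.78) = -5.79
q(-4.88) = 35.77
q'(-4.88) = -20.42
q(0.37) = -6.41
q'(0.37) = 4.36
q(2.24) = 9.99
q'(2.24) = 13.18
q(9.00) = 206.95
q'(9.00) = 45.09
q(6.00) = 92.92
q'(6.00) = 30.93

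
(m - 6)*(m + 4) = m^2 - 2*m - 24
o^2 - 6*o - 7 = (o - 7)*(o + 1)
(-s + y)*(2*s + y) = -2*s^2 + s*y + y^2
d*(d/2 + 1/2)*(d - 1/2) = d^3/2 + d^2/4 - d/4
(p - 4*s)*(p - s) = p^2 - 5*p*s + 4*s^2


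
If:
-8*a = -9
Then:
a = 9/8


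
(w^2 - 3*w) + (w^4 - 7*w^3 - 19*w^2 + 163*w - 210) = w^4 - 7*w^3 - 18*w^2 + 160*w - 210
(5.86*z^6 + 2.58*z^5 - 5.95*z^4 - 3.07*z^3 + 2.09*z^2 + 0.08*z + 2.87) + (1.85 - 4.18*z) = 5.86*z^6 + 2.58*z^5 - 5.95*z^4 - 3.07*z^3 + 2.09*z^2 - 4.1*z + 4.72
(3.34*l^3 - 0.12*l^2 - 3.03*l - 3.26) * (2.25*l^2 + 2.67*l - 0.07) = 7.515*l^5 + 8.6478*l^4 - 7.3717*l^3 - 15.4167*l^2 - 8.4921*l + 0.2282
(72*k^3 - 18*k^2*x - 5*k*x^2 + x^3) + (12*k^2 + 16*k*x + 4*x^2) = 72*k^3 - 18*k^2*x + 12*k^2 - 5*k*x^2 + 16*k*x + x^3 + 4*x^2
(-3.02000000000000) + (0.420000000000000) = -2.60000000000000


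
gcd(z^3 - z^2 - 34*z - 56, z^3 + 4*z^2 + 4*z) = z + 2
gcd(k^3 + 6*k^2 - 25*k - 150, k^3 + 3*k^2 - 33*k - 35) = k - 5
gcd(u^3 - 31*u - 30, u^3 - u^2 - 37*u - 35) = u^2 + 6*u + 5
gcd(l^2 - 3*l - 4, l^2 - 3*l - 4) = l^2 - 3*l - 4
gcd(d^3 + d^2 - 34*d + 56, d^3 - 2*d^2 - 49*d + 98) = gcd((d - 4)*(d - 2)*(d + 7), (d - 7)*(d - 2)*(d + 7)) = d^2 + 5*d - 14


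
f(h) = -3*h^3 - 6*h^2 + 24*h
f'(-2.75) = -11.06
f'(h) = -9*h^2 - 12*h + 24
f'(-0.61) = 27.97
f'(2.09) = -40.39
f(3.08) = -70.65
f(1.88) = 3.98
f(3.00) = -63.00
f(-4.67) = 62.61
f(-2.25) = -50.20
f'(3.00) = -93.00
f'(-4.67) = -116.24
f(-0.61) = -16.19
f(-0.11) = -2.71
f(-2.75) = -48.98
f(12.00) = -5760.00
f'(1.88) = -30.37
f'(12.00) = -1416.00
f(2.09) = -3.44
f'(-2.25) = 5.44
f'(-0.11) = 25.21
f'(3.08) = -98.34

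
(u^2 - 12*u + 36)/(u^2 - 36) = (u - 6)/(u + 6)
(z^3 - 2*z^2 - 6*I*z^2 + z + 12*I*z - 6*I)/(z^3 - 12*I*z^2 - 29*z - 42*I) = (z^2 - 2*z + 1)/(z^2 - 6*I*z + 7)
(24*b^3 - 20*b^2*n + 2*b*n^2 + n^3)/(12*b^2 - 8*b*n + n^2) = (12*b^2 - 4*b*n - n^2)/(6*b - n)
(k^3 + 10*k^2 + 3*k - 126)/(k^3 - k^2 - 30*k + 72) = (k + 7)/(k - 4)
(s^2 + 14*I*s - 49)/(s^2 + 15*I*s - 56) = (s + 7*I)/(s + 8*I)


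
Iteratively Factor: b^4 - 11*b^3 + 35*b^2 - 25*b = (b - 1)*(b^3 - 10*b^2 + 25*b) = b*(b - 1)*(b^2 - 10*b + 25) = b*(b - 5)*(b - 1)*(b - 5)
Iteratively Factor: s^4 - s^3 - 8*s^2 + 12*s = (s - 2)*(s^3 + s^2 - 6*s) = (s - 2)*(s + 3)*(s^2 - 2*s) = (s - 2)^2*(s + 3)*(s)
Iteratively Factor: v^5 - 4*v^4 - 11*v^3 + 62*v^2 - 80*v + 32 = (v - 4)*(v^4 - 11*v^2 + 18*v - 8) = (v - 4)*(v - 1)*(v^3 + v^2 - 10*v + 8) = (v - 4)*(v - 1)^2*(v^2 + 2*v - 8) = (v - 4)*(v - 1)^2*(v + 4)*(v - 2)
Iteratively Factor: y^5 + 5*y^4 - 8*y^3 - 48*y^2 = (y + 4)*(y^4 + y^3 - 12*y^2) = y*(y + 4)*(y^3 + y^2 - 12*y) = y^2*(y + 4)*(y^2 + y - 12) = y^2*(y - 3)*(y + 4)*(y + 4)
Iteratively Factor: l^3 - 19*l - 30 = (l - 5)*(l^2 + 5*l + 6) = (l - 5)*(l + 3)*(l + 2)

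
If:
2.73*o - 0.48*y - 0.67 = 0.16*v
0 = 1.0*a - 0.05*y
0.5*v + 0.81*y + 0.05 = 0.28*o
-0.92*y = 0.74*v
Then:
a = 0.01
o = 0.26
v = -0.15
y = 0.12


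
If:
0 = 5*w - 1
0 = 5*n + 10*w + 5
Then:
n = -7/5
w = 1/5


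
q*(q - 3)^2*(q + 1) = q^4 - 5*q^3 + 3*q^2 + 9*q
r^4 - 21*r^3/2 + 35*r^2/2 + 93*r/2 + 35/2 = (r - 7)*(r - 5)*(r + 1/2)*(r + 1)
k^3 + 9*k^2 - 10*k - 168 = (k - 4)*(k + 6)*(k + 7)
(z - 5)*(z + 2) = z^2 - 3*z - 10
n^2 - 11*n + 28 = (n - 7)*(n - 4)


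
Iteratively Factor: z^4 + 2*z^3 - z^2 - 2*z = (z + 1)*(z^3 + z^2 - 2*z) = z*(z + 1)*(z^2 + z - 2) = z*(z + 1)*(z + 2)*(z - 1)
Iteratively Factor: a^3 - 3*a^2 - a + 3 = (a - 3)*(a^2 - 1) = (a - 3)*(a - 1)*(a + 1)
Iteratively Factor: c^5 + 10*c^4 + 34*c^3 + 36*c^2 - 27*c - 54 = (c + 2)*(c^4 + 8*c^3 + 18*c^2 - 27) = (c + 2)*(c + 3)*(c^3 + 5*c^2 + 3*c - 9) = (c + 2)*(c + 3)^2*(c^2 + 2*c - 3) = (c - 1)*(c + 2)*(c + 3)^2*(c + 3)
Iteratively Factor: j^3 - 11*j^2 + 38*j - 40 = (j - 5)*(j^2 - 6*j + 8) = (j - 5)*(j - 2)*(j - 4)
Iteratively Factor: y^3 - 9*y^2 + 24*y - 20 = (y - 2)*(y^2 - 7*y + 10) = (y - 5)*(y - 2)*(y - 2)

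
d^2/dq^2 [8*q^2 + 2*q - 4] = 16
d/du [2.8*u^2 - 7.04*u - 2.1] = 5.6*u - 7.04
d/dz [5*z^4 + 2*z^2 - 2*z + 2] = 20*z^3 + 4*z - 2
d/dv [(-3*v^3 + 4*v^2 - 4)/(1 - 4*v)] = (24*v^3 - 25*v^2 + 8*v - 16)/(16*v^2 - 8*v + 1)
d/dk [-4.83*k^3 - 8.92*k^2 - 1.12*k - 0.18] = -14.49*k^2 - 17.84*k - 1.12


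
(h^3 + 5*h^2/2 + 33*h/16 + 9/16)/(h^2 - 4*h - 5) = (16*h^2 + 24*h + 9)/(16*(h - 5))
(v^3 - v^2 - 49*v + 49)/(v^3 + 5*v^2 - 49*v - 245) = (v - 1)/(v + 5)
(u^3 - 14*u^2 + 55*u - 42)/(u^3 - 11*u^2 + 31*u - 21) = (u - 6)/(u - 3)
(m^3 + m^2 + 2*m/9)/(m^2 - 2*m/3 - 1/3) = m*(3*m + 2)/(3*(m - 1))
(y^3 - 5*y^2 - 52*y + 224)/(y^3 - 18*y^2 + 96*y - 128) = (y^2 + 3*y - 28)/(y^2 - 10*y + 16)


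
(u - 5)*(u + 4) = u^2 - u - 20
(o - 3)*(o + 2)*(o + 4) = o^3 + 3*o^2 - 10*o - 24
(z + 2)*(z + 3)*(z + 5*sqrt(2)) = z^3 + 5*z^2 + 5*sqrt(2)*z^2 + 6*z + 25*sqrt(2)*z + 30*sqrt(2)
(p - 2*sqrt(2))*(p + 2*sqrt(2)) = p^2 - 8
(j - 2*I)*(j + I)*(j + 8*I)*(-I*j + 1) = -I*j^4 + 8*j^3 - 3*I*j^2 + 26*j + 16*I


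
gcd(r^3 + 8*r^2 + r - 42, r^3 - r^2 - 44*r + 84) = r^2 + 5*r - 14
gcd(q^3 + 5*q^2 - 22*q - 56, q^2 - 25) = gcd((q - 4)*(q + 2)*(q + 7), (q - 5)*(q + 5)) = 1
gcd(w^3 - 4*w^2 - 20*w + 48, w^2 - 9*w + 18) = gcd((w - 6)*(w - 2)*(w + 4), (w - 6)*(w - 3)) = w - 6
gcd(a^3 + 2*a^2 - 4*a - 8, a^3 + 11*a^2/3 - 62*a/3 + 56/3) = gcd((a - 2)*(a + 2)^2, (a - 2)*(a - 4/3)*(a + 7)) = a - 2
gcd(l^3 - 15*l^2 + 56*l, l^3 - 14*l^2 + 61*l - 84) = l - 7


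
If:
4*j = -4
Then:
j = -1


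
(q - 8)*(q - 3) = q^2 - 11*q + 24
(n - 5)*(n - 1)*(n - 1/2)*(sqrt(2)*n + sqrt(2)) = sqrt(2)*n^4 - 11*sqrt(2)*n^3/2 + 3*sqrt(2)*n^2/2 + 11*sqrt(2)*n/2 - 5*sqrt(2)/2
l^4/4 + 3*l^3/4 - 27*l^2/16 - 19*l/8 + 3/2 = (l/4 + 1)*(l - 2)*(l - 1/2)*(l + 3/2)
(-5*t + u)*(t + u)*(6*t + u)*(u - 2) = -30*t^3*u + 60*t^3 - 29*t^2*u^2 + 58*t^2*u + 2*t*u^3 - 4*t*u^2 + u^4 - 2*u^3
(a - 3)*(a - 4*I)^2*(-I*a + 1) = -I*a^4 - 7*a^3 + 3*I*a^3 + 21*a^2 + 8*I*a^2 - 16*a - 24*I*a + 48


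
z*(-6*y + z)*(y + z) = -6*y^2*z - 5*y*z^2 + z^3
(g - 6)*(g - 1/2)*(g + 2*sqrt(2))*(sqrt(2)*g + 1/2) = sqrt(2)*g^4 - 13*sqrt(2)*g^3/2 + 9*g^3/2 - 117*g^2/4 + 4*sqrt(2)*g^2 - 13*sqrt(2)*g/2 + 27*g/2 + 3*sqrt(2)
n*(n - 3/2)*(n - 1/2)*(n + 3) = n^4 + n^3 - 21*n^2/4 + 9*n/4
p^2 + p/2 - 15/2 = (p - 5/2)*(p + 3)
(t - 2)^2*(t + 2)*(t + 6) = t^4 + 4*t^3 - 16*t^2 - 16*t + 48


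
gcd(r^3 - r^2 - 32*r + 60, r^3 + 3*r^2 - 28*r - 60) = r^2 + r - 30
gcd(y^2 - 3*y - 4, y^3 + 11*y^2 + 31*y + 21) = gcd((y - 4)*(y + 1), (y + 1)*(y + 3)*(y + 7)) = y + 1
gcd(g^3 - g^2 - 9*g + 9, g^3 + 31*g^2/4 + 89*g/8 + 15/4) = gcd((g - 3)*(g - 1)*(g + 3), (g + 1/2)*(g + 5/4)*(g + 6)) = 1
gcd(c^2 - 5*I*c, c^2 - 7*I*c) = c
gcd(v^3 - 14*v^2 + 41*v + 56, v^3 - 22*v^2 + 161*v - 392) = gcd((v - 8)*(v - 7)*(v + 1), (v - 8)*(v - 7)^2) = v^2 - 15*v + 56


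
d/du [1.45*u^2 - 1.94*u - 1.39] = 2.9*u - 1.94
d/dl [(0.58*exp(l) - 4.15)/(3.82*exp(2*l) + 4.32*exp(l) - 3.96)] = (-2.2156*exp(2*l) + 31.706*exp(l) + 15.6312)*exp(l)/(14.5924*exp(4*l) + 33.0048*exp(3*l) - 11.592*exp(2*l) - 34.2144*exp(l) + 15.6816)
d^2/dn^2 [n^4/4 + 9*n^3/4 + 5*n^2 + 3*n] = 3*n^2 + 27*n/2 + 10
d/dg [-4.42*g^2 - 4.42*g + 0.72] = -8.84*g - 4.42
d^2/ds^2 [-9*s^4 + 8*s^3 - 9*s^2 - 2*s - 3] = -108*s^2 + 48*s - 18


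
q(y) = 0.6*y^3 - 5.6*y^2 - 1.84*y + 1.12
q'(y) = 1.8*y^2 - 11.2*y - 1.84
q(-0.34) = 1.07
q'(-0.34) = 2.18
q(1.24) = -8.63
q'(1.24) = -12.96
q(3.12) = -40.91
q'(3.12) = -19.26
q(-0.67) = -0.34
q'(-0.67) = 6.47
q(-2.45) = -36.81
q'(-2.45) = 36.40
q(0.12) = 0.82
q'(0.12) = -3.16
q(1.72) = -15.56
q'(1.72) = -15.78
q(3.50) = -48.20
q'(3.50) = -18.99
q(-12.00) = -1820.00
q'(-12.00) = 391.76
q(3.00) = -38.60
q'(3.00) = -19.24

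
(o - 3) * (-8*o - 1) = -8*o^2 + 23*o + 3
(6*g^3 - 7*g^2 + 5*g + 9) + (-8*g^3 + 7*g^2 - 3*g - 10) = -2*g^3 + 2*g - 1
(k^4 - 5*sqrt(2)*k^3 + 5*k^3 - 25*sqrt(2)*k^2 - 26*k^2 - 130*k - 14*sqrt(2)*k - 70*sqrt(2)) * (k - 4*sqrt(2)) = k^5 - 9*sqrt(2)*k^4 + 5*k^4 - 45*sqrt(2)*k^3 + 14*k^3 + 70*k^2 + 90*sqrt(2)*k^2 + 112*k + 450*sqrt(2)*k + 560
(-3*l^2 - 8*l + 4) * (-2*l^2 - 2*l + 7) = 6*l^4 + 22*l^3 - 13*l^2 - 64*l + 28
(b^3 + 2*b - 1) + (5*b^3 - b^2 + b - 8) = 6*b^3 - b^2 + 3*b - 9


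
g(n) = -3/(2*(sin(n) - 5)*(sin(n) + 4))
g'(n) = 3*cos(n)/(2*(sin(n) - 5)*(sin(n) + 4)^2) + 3*cos(n)/(2*(sin(n) - 5)^2*(sin(n) + 4))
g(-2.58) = 0.08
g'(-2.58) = 0.01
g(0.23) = 0.07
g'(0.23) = -0.00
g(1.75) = 0.07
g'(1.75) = -0.00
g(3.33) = 0.08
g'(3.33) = 0.01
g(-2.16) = 0.08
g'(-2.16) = 0.01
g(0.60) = 0.07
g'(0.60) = 0.00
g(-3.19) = 0.07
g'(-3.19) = 0.00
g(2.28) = 0.07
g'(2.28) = -0.00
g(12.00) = 0.08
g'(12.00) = -0.00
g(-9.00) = 0.08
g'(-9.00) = 0.01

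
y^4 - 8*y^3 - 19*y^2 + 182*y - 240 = (y - 8)*(y - 3)*(y - 2)*(y + 5)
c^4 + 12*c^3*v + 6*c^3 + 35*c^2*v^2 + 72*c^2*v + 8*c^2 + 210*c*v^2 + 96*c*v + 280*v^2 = (c + 2)*(c + 4)*(c + 5*v)*(c + 7*v)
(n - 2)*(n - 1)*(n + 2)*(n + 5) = n^4 + 4*n^3 - 9*n^2 - 16*n + 20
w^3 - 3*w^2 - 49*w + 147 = (w - 7)*(w - 3)*(w + 7)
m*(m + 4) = m^2 + 4*m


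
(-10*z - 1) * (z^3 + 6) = -10*z^4 - z^3 - 60*z - 6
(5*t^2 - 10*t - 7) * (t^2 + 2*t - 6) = 5*t^4 - 57*t^2 + 46*t + 42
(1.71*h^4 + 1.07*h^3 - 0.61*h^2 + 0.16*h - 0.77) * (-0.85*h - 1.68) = -1.4535*h^5 - 3.7823*h^4 - 1.2791*h^3 + 0.8888*h^2 + 0.3857*h + 1.2936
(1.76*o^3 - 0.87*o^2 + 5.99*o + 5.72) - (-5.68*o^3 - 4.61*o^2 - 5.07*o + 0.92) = 7.44*o^3 + 3.74*o^2 + 11.06*o + 4.8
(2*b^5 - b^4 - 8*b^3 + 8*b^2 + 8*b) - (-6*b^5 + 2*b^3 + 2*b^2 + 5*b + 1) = 8*b^5 - b^4 - 10*b^3 + 6*b^2 + 3*b - 1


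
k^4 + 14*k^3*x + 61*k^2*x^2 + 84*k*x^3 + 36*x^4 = (k + x)^2*(k + 6*x)^2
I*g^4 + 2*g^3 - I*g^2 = g^2*(g - I)*(I*g + 1)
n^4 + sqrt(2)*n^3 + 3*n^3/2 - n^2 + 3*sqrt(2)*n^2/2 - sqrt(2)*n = n*(n - 1/2)*(n + 2)*(n + sqrt(2))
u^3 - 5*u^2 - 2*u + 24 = (u - 4)*(u - 3)*(u + 2)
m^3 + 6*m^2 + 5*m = m*(m + 1)*(m + 5)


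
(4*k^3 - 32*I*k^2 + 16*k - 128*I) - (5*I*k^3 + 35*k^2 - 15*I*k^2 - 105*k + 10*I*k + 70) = 4*k^3 - 5*I*k^3 - 35*k^2 - 17*I*k^2 + 121*k - 10*I*k - 70 - 128*I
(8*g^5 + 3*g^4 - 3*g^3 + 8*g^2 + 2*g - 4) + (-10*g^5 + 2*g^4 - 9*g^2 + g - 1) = -2*g^5 + 5*g^4 - 3*g^3 - g^2 + 3*g - 5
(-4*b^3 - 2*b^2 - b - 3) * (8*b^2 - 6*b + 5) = -32*b^5 + 8*b^4 - 16*b^3 - 28*b^2 + 13*b - 15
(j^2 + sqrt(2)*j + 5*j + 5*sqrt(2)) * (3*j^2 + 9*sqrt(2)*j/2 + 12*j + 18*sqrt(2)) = 3*j^4 + 15*sqrt(2)*j^3/2 + 27*j^3 + 69*j^2 + 135*sqrt(2)*j^2/2 + 81*j + 150*sqrt(2)*j + 180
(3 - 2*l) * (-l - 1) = 2*l^2 - l - 3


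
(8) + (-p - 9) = -p - 1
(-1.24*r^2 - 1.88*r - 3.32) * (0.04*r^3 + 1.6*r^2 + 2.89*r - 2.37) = -0.0496*r^5 - 2.0592*r^4 - 6.7244*r^3 - 7.8064*r^2 - 5.1392*r + 7.8684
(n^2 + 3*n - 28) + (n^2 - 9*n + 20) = 2*n^2 - 6*n - 8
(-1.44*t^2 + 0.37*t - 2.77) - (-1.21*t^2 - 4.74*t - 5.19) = -0.23*t^2 + 5.11*t + 2.42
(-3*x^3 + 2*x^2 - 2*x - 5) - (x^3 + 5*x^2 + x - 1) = -4*x^3 - 3*x^2 - 3*x - 4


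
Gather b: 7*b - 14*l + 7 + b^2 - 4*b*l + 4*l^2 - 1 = b^2 + b*(7 - 4*l) + 4*l^2 - 14*l + 6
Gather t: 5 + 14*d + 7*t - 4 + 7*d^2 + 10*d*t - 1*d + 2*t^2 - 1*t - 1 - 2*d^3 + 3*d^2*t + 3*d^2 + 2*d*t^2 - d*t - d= -2*d^3 + 10*d^2 + 12*d + t^2*(2*d + 2) + t*(3*d^2 + 9*d + 6)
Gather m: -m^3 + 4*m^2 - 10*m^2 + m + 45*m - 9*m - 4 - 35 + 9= -m^3 - 6*m^2 + 37*m - 30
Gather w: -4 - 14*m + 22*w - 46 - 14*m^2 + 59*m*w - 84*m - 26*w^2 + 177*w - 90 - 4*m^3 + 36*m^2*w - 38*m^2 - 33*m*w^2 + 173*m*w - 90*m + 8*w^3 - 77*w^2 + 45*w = -4*m^3 - 52*m^2 - 188*m + 8*w^3 + w^2*(-33*m - 103) + w*(36*m^2 + 232*m + 244) - 140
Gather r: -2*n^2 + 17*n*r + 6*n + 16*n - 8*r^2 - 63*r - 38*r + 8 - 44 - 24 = -2*n^2 + 22*n - 8*r^2 + r*(17*n - 101) - 60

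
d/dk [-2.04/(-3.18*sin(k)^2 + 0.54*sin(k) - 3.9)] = (1.1016 - 12.9744*sin(k))*cos(k)/(3.18*sin(k)^2 - 0.54*sin(k) + 3.9)^2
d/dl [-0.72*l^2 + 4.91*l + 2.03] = 4.91 - 1.44*l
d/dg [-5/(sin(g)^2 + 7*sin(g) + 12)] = 5*(2*sin(g) + 7)*cos(g)/(sin(g)^2 + 7*sin(g) + 12)^2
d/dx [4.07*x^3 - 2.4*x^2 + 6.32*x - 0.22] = 12.21*x^2 - 4.8*x + 6.32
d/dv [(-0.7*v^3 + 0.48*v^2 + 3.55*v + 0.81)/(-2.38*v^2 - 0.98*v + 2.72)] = (1.666*v^4 + 1.372*v^3 + 2.2666*v^2 + 6.4668*v + 10.4498)/(5.6644*v^4 + 4.6648*v^3 - 11.9868*v^2 - 5.3312*v + 7.3984)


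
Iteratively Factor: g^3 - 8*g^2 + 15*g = (g - 5)*(g^2 - 3*g) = g*(g - 5)*(g - 3)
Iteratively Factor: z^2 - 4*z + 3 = (z - 1)*(z - 3)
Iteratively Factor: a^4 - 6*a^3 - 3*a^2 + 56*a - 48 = (a - 4)*(a^3 - 2*a^2 - 11*a + 12) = (a - 4)*(a + 3)*(a^2 - 5*a + 4) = (a - 4)^2*(a + 3)*(a - 1)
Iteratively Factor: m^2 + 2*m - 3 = (m + 3)*(m - 1)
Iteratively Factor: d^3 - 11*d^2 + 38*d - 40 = (d - 2)*(d^2 - 9*d + 20) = (d - 4)*(d - 2)*(d - 5)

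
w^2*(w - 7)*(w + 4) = w^4 - 3*w^3 - 28*w^2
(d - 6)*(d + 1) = d^2 - 5*d - 6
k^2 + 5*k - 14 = (k - 2)*(k + 7)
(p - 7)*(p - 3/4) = p^2 - 31*p/4 + 21/4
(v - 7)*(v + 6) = v^2 - v - 42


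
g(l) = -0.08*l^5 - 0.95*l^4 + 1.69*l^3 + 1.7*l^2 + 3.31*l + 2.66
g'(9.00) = -4950.02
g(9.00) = -9554.71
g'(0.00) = 3.31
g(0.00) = 2.66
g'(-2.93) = 102.98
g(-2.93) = -87.69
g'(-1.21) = 12.49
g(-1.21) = -3.68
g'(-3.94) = 204.65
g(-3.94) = -240.33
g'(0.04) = 3.45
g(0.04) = 2.80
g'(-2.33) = 59.19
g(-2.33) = -39.71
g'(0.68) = 6.69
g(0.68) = 6.01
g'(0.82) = 7.23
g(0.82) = 6.99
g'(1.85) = -1.79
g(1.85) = 12.44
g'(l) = -0.4*l^4 - 3.8*l^3 + 5.07*l^2 + 3.4*l + 3.31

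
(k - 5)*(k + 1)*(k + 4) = k^3 - 21*k - 20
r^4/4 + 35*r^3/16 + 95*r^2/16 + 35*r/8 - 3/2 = (r/4 + 1)*(r - 1/4)*(r + 2)*(r + 3)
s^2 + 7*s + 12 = (s + 3)*(s + 4)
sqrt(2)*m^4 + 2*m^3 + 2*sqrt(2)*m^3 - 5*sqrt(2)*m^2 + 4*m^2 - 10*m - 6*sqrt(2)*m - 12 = (m - 2)*(m + 3)*(m + sqrt(2))*(sqrt(2)*m + sqrt(2))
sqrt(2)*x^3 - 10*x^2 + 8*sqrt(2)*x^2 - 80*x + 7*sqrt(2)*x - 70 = (x + 7)*(x - 5*sqrt(2))*(sqrt(2)*x + sqrt(2))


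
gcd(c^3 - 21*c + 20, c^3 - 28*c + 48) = c - 4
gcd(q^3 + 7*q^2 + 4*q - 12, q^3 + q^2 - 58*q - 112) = q + 2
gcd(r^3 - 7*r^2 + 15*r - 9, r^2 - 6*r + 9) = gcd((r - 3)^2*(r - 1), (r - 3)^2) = r^2 - 6*r + 9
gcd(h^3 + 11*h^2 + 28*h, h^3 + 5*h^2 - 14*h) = h^2 + 7*h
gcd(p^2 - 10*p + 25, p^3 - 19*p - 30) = p - 5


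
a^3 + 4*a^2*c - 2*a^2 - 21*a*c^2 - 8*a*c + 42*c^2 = (a - 2)*(a - 3*c)*(a + 7*c)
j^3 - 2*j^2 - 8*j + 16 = (j - 2)*(j - 2*sqrt(2))*(j + 2*sqrt(2))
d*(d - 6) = d^2 - 6*d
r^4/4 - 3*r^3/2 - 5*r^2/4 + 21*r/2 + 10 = (r/4 + 1/2)*(r - 5)*(r - 4)*(r + 1)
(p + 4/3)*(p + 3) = p^2 + 13*p/3 + 4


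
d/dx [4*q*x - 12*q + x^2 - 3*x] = 4*q + 2*x - 3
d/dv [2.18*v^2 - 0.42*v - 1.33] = 4.36*v - 0.42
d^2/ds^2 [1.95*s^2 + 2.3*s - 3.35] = 3.90000000000000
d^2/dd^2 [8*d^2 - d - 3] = 16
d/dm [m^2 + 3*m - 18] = 2*m + 3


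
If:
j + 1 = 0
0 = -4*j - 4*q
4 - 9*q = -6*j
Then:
No Solution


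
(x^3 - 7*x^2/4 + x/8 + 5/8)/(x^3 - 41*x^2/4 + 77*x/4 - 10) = (x + 1/2)/(x - 8)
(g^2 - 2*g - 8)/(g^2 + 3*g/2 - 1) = 2*(g - 4)/(2*g - 1)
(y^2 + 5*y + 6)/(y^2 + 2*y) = (y + 3)/y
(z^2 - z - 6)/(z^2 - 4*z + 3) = (z + 2)/(z - 1)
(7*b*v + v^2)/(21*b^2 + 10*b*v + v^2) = v/(3*b + v)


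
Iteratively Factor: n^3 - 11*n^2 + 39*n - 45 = (n - 3)*(n^2 - 8*n + 15) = (n - 5)*(n - 3)*(n - 3)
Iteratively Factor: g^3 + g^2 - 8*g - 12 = (g + 2)*(g^2 - g - 6) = (g - 3)*(g + 2)*(g + 2)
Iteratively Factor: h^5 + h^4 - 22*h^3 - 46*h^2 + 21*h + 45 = (h + 1)*(h^4 - 22*h^2 - 24*h + 45) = (h + 1)*(h + 3)*(h^3 - 3*h^2 - 13*h + 15) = (h - 1)*(h + 1)*(h + 3)*(h^2 - 2*h - 15) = (h - 5)*(h - 1)*(h + 1)*(h + 3)*(h + 3)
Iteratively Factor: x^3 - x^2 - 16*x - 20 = (x - 5)*(x^2 + 4*x + 4) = (x - 5)*(x + 2)*(x + 2)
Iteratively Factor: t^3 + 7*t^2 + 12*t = (t + 4)*(t^2 + 3*t) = (t + 3)*(t + 4)*(t)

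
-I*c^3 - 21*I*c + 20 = (c - 5*I)*(c + 4*I)*(-I*c + 1)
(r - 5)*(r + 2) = r^2 - 3*r - 10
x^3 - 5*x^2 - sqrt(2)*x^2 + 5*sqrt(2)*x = x*(x - 5)*(x - sqrt(2))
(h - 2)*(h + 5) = h^2 + 3*h - 10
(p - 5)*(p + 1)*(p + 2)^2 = p^4 - 17*p^2 - 36*p - 20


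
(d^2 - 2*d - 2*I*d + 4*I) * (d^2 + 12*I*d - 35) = d^4 - 2*d^3 + 10*I*d^3 - 11*d^2 - 20*I*d^2 + 22*d + 70*I*d - 140*I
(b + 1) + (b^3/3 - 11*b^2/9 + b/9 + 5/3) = b^3/3 - 11*b^2/9 + 10*b/9 + 8/3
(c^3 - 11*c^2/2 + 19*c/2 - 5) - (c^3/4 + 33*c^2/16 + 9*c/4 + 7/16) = 3*c^3/4 - 121*c^2/16 + 29*c/4 - 87/16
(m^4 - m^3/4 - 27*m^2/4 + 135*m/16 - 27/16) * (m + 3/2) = m^5 + 5*m^4/4 - 57*m^3/8 - 27*m^2/16 + 351*m/32 - 81/32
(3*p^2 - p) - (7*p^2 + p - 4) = -4*p^2 - 2*p + 4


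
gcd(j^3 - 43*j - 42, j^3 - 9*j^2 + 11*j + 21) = j^2 - 6*j - 7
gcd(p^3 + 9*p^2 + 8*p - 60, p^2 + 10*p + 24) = p + 6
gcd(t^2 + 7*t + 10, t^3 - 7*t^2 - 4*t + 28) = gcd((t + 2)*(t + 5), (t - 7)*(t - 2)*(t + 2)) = t + 2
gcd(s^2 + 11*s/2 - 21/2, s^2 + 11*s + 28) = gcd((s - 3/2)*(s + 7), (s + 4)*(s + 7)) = s + 7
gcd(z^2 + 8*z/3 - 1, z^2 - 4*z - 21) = z + 3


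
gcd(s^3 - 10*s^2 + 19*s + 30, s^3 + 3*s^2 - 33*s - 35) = s^2 - 4*s - 5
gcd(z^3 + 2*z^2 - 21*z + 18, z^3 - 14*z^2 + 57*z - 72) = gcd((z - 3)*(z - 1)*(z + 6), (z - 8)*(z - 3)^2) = z - 3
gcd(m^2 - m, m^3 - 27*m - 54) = 1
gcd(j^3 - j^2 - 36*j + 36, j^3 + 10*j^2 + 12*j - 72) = j + 6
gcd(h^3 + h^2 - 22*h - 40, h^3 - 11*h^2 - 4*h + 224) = h + 4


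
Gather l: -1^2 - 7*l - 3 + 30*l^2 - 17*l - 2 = 30*l^2 - 24*l - 6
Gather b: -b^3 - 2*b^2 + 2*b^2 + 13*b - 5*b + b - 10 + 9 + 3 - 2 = -b^3 + 9*b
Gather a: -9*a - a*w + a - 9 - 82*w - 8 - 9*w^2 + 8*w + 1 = a*(-w - 8) - 9*w^2 - 74*w - 16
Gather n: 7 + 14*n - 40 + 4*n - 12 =18*n - 45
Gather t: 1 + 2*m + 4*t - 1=2*m + 4*t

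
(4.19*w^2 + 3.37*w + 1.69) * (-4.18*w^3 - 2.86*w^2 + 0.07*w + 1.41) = -17.5142*w^5 - 26.07*w^4 - 16.4091*w^3 + 1.3104*w^2 + 4.87*w + 2.3829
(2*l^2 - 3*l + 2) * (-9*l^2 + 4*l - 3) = -18*l^4 + 35*l^3 - 36*l^2 + 17*l - 6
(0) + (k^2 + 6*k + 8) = k^2 + 6*k + 8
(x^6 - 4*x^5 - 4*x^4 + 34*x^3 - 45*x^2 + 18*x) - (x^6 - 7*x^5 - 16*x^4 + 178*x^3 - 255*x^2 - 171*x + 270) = 3*x^5 + 12*x^4 - 144*x^3 + 210*x^2 + 189*x - 270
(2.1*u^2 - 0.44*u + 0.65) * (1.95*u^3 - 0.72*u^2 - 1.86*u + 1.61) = 4.095*u^5 - 2.37*u^4 - 2.3217*u^3 + 3.7314*u^2 - 1.9174*u + 1.0465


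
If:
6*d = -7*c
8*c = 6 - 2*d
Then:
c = 18/17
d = -21/17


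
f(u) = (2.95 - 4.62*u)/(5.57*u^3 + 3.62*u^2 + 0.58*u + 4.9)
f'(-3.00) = -0.12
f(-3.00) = -0.15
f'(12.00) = 0.00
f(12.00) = -0.01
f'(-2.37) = -0.33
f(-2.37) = -0.28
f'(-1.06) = -33.72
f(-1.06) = 4.57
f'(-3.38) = -0.08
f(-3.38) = -0.11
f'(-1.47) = -6.69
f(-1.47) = -1.67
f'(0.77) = -0.36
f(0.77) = -0.06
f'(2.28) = 0.04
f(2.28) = -0.08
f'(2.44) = 0.04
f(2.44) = -0.08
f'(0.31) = -1.04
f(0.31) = 0.27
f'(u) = (2.95 - 4.62*u)*(-16.71*u^2 - 7.24*u - 0.58)/(5.57*u^3 + 3.62*u^2 + 0.58*u + 4.9)^2 - 4.62/(5.57*u^3 + 3.62*u^2 + 0.58*u + 4.9)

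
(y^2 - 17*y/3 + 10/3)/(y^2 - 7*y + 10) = (y - 2/3)/(y - 2)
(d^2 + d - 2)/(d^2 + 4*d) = (d^2 + d - 2)/(d*(d + 4))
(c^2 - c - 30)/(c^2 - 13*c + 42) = (c + 5)/(c - 7)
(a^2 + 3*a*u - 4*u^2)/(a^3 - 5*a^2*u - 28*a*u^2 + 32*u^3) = 1/(a - 8*u)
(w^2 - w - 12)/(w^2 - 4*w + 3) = (w^2 - w - 12)/(w^2 - 4*w + 3)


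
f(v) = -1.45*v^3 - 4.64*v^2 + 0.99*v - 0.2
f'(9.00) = -434.88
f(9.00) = -1424.18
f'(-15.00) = -838.56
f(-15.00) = 3834.70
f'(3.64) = -90.42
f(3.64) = -128.01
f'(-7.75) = -188.36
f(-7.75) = 388.39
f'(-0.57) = 4.87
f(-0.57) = -2.00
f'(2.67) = -54.80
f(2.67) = -58.23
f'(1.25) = -17.41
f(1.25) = -9.04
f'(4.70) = -138.72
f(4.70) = -248.59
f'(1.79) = -29.56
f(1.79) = -21.61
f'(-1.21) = 5.85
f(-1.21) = -5.62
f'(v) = -4.35*v^2 - 9.28*v + 0.99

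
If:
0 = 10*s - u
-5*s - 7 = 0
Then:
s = -7/5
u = -14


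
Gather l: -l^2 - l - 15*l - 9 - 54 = -l^2 - 16*l - 63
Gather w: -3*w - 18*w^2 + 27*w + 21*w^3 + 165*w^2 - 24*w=21*w^3 + 147*w^2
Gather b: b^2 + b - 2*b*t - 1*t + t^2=b^2 + b*(1 - 2*t) + t^2 - t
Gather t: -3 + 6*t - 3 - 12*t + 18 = 12 - 6*t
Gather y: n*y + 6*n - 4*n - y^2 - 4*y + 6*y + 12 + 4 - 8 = 2*n - y^2 + y*(n + 2) + 8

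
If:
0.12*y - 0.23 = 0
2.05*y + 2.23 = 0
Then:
No Solution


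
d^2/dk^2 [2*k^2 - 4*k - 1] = 4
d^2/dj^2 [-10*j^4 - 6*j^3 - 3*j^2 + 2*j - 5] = -120*j^2 - 36*j - 6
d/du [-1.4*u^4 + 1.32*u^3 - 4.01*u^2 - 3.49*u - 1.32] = -5.6*u^3 + 3.96*u^2 - 8.02*u - 3.49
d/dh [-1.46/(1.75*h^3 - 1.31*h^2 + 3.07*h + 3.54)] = (7.665*h^2 - 3.8252*h + 4.4822)/(1.75*h^3 - 1.31*h^2 + 3.07*h + 3.54)^2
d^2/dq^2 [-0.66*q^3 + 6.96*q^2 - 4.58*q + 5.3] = 13.92 - 3.96*q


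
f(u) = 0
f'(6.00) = 0.00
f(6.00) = 0.00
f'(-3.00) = 0.00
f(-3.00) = 0.00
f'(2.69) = 0.00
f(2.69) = 0.00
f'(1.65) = 0.00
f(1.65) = 0.00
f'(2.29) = 0.00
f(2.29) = 0.00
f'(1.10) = 0.00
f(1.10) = 0.00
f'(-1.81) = 0.00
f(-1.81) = 0.00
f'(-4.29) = 0.00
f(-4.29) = 0.00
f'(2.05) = 0.00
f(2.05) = 0.00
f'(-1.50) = 0.00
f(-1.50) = 0.00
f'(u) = 0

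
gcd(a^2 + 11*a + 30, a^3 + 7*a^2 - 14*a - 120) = a^2 + 11*a + 30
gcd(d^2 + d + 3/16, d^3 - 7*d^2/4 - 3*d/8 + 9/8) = d + 3/4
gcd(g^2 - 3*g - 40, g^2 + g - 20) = g + 5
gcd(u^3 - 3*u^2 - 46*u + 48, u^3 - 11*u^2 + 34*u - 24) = u - 1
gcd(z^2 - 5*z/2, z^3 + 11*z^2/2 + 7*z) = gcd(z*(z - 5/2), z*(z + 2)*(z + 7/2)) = z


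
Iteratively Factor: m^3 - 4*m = (m - 2)*(m^2 + 2*m) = (m - 2)*(m + 2)*(m)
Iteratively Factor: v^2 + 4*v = (v)*(v + 4)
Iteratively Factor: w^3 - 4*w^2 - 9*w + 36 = (w - 3)*(w^2 - w - 12) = (w - 4)*(w - 3)*(w + 3)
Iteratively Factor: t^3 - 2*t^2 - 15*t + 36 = (t - 3)*(t^2 + t - 12) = (t - 3)*(t + 4)*(t - 3)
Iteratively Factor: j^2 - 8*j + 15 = (j - 3)*(j - 5)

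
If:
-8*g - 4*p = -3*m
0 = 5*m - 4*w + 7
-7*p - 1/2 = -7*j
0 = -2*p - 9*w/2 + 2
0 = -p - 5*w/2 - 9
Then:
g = -2321/40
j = 1275/14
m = -167/5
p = 91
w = -40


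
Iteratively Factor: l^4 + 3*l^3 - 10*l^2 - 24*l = (l + 2)*(l^3 + l^2 - 12*l) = l*(l + 2)*(l^2 + l - 12) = l*(l + 2)*(l + 4)*(l - 3)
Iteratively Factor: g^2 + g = (g + 1)*(g)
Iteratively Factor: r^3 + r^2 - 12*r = (r)*(r^2 + r - 12) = r*(r - 3)*(r + 4)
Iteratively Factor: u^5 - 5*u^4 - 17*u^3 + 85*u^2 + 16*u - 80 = (u + 1)*(u^4 - 6*u^3 - 11*u^2 + 96*u - 80) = (u - 4)*(u + 1)*(u^3 - 2*u^2 - 19*u + 20) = (u - 4)*(u + 1)*(u + 4)*(u^2 - 6*u + 5) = (u - 4)*(u - 1)*(u + 1)*(u + 4)*(u - 5)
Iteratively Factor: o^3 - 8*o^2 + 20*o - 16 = (o - 2)*(o^2 - 6*o + 8) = (o - 4)*(o - 2)*(o - 2)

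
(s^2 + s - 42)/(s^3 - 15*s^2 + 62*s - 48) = (s + 7)/(s^2 - 9*s + 8)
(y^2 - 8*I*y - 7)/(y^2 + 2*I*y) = (y^2 - 8*I*y - 7)/(y*(y + 2*I))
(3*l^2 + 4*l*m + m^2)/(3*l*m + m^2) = (l + m)/m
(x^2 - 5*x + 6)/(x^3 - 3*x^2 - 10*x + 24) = (x - 3)/(x^2 - x - 12)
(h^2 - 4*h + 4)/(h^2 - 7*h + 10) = (h - 2)/(h - 5)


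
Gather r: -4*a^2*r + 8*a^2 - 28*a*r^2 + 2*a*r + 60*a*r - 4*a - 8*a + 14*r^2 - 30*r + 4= 8*a^2 - 12*a + r^2*(14 - 28*a) + r*(-4*a^2 + 62*a - 30) + 4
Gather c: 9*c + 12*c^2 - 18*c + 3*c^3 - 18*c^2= 3*c^3 - 6*c^2 - 9*c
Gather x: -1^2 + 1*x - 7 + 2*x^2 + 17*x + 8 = 2*x^2 + 18*x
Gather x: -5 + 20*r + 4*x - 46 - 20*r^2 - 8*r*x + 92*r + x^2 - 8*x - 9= -20*r^2 + 112*r + x^2 + x*(-8*r - 4) - 60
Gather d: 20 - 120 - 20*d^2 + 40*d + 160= -20*d^2 + 40*d + 60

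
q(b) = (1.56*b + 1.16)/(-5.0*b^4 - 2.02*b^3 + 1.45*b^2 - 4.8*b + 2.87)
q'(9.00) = 0.00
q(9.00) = -0.00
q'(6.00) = 0.00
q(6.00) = -0.00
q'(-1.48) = 2.29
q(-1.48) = 0.27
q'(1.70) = 0.13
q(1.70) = -0.07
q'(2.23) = 0.04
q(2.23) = -0.03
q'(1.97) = 0.07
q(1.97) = -0.05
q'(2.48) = 0.03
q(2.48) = -0.02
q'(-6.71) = 0.00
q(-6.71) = 0.00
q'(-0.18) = 0.74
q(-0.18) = 0.23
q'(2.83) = 0.02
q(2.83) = -0.02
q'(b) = (1.56*b + 1.16)*(20.0*b^3 + 6.06*b^2 - 2.9*b + 4.8)/(-5.0*b^4 - 2.02*b^3 + 1.45*b^2 - 4.8*b + 2.87)^2 + 1.56/(-5.0*b^4 - 2.02*b^3 + 1.45*b^2 - 4.8*b + 2.87)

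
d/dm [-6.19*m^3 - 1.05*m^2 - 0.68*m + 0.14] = -18.57*m^2 - 2.1*m - 0.68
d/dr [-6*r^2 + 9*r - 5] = 9 - 12*r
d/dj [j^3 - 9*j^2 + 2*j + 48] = 3*j^2 - 18*j + 2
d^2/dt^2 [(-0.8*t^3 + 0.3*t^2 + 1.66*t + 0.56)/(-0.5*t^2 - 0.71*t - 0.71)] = (4.44089209850063e-16*t^4 - 0.378439999999999*t^3 + 2.21868*t^2 + 4.76268*t + 1.20416)/(0.125*t^6 + 0.5325*t^5 + 1.28865*t^4 + 1.870211*t^3 + 1.829883*t^2 + 1.073733*t + 0.357911)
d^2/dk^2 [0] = 0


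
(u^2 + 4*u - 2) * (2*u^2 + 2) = 2*u^4 + 8*u^3 - 2*u^2 + 8*u - 4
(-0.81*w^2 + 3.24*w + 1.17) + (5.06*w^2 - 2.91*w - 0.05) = 4.25*w^2 + 0.33*w + 1.12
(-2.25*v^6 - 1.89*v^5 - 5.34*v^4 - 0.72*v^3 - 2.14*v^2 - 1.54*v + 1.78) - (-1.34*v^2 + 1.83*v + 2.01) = -2.25*v^6 - 1.89*v^5 - 5.34*v^4 - 0.72*v^3 - 0.8*v^2 - 3.37*v - 0.23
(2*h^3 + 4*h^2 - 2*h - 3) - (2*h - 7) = 2*h^3 + 4*h^2 - 4*h + 4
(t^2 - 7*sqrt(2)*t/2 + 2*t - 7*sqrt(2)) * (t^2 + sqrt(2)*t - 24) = t^4 - 5*sqrt(2)*t^3/2 + 2*t^3 - 31*t^2 - 5*sqrt(2)*t^2 - 62*t + 84*sqrt(2)*t + 168*sqrt(2)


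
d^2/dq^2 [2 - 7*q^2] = -14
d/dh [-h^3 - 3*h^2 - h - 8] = -3*h^2 - 6*h - 1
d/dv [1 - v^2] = -2*v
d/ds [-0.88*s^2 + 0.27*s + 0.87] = 0.27 - 1.76*s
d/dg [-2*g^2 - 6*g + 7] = -4*g - 6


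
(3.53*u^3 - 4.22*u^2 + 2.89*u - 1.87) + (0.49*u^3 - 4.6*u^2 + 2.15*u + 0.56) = 4.02*u^3 - 8.82*u^2 + 5.04*u - 1.31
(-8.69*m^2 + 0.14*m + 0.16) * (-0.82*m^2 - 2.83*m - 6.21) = 7.1258*m^4 + 24.4779*m^3 + 53.4375*m^2 - 1.3222*m - 0.9936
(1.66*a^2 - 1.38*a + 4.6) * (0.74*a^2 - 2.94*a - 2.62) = 1.2284*a^4 - 5.9016*a^3 + 3.112*a^2 - 9.9084*a - 12.052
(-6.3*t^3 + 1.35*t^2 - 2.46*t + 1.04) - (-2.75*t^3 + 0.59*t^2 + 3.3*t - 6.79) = -3.55*t^3 + 0.76*t^2 - 5.76*t + 7.83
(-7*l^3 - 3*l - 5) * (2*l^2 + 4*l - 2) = -14*l^5 - 28*l^4 + 8*l^3 - 22*l^2 - 14*l + 10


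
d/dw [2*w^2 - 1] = 4*w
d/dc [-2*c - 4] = -2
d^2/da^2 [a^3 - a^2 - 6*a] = 6*a - 2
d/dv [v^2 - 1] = 2*v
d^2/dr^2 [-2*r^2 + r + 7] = -4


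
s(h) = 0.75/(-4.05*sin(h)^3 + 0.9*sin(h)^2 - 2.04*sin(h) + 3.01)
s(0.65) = 0.62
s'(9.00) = -0.55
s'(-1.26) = 0.04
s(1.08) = -0.86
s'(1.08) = 4.65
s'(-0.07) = 0.17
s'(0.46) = 0.66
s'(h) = 0.75*(12.15*sin(h)^2*cos(h) - 1.8*sin(h)*cos(h) + 2.04*cos(h))/(-4.05*sin(h)^3 + 0.9*sin(h)^2 - 2.04*sin(h) + 3.01)^2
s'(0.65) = 2.21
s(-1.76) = 0.08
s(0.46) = 0.39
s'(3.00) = -0.20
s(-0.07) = 0.24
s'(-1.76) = -0.02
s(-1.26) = 0.08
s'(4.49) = -0.03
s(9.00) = 0.37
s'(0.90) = 12140.25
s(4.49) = 0.08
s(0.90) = 42.56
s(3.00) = 0.27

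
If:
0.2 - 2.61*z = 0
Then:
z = 0.08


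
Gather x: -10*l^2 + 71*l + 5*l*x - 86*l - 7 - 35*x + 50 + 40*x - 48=-10*l^2 - 15*l + x*(5*l + 5) - 5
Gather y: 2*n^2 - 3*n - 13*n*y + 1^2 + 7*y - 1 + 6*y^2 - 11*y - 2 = 2*n^2 - 3*n + 6*y^2 + y*(-13*n - 4) - 2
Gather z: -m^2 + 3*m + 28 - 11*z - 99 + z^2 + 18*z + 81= -m^2 + 3*m + z^2 + 7*z + 10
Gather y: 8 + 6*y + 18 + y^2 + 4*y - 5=y^2 + 10*y + 21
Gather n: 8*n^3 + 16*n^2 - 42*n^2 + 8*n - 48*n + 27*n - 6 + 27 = 8*n^3 - 26*n^2 - 13*n + 21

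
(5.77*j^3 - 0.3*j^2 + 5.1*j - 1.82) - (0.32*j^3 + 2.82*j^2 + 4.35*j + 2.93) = 5.45*j^3 - 3.12*j^2 + 0.75*j - 4.75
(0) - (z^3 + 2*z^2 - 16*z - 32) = -z^3 - 2*z^2 + 16*z + 32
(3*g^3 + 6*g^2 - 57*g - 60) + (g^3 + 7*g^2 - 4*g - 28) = 4*g^3 + 13*g^2 - 61*g - 88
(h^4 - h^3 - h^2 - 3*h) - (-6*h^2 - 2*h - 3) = h^4 - h^3 + 5*h^2 - h + 3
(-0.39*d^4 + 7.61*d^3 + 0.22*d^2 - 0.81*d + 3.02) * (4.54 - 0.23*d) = 0.0897*d^5 - 3.5209*d^4 + 34.4988*d^3 + 1.1851*d^2 - 4.372*d + 13.7108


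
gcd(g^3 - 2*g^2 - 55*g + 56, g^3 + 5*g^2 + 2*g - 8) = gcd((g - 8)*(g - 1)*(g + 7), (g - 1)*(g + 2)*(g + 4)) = g - 1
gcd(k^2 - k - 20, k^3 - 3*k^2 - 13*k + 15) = k - 5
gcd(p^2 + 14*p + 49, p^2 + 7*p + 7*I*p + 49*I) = p + 7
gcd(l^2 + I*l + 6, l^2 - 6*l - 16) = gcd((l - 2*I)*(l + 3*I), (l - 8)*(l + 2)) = 1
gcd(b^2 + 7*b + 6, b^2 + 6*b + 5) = b + 1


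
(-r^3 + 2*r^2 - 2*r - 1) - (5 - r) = -r^3 + 2*r^2 - r - 6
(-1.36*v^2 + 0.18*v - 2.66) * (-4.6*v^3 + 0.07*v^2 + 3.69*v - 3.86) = 6.256*v^5 - 0.9232*v^4 + 7.2302*v^3 + 5.7276*v^2 - 10.5102*v + 10.2676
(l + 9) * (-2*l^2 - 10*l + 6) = -2*l^3 - 28*l^2 - 84*l + 54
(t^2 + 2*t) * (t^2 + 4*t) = t^4 + 6*t^3 + 8*t^2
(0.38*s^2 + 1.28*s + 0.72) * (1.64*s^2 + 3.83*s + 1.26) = 0.6232*s^4 + 3.5546*s^3 + 6.562*s^2 + 4.3704*s + 0.9072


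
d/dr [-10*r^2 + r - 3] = 1 - 20*r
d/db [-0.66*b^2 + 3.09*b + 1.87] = 3.09 - 1.32*b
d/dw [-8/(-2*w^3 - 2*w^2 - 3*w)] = 8*(-6*w^2 - 4*w - 3)/(w^2*(2*w^2 + 2*w + 3)^2)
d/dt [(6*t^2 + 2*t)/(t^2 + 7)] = 2*(-t^2 + 42*t + 7)/(t^4 + 14*t^2 + 49)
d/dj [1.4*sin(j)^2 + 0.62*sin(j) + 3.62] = (2.8*sin(j) + 0.62)*cos(j)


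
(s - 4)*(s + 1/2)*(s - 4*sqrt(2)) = s^3 - 4*sqrt(2)*s^2 - 7*s^2/2 - 2*s + 14*sqrt(2)*s + 8*sqrt(2)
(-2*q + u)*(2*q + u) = -4*q^2 + u^2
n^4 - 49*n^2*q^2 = n^2*(n - 7*q)*(n + 7*q)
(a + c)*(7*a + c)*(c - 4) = 7*a^2*c - 28*a^2 + 8*a*c^2 - 32*a*c + c^3 - 4*c^2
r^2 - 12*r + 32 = (r - 8)*(r - 4)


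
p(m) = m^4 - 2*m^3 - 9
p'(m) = 4*m^3 - 6*m^2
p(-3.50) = 226.81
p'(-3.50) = -245.00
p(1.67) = -10.54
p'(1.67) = 1.90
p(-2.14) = 31.57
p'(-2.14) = -66.68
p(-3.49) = 224.37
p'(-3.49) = -243.11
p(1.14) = -10.27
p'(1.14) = -1.87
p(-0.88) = -7.04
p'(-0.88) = -7.37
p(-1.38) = -0.12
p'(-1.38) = -21.94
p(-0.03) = -9.00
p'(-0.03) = -0.01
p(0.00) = -9.00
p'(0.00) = 0.00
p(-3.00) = 126.00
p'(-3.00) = -162.00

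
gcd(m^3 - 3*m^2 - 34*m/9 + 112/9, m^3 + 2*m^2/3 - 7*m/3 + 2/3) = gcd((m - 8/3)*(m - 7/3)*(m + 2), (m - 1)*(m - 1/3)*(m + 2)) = m + 2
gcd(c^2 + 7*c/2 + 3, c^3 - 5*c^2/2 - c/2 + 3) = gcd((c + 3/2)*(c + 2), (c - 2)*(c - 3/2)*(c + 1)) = 1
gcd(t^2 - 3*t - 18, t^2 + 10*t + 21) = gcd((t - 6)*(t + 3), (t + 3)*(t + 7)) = t + 3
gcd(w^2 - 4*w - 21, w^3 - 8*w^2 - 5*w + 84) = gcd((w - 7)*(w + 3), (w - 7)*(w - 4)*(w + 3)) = w^2 - 4*w - 21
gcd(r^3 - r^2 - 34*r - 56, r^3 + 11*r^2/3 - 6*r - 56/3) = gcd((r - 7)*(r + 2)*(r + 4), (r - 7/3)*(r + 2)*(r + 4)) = r^2 + 6*r + 8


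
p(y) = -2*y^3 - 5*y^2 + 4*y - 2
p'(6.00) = -272.00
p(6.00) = -590.00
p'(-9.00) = -392.00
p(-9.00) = 1015.00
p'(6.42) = -307.50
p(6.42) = -711.62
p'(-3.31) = -28.64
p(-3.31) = 2.51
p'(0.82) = -8.23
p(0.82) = -3.18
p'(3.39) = -98.85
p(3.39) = -123.82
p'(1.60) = -27.36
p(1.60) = -16.59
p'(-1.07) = 7.83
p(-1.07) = -9.55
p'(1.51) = -24.78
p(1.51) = -14.25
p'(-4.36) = -66.46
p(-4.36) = 51.28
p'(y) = -6*y^2 - 10*y + 4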